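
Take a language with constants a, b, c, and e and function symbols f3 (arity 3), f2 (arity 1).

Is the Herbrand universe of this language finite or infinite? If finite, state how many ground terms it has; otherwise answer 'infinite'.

The signature has at least one function symbol (f3, arity 3) and at least one constant (a).
Iterating f3 gives infinitely many distinct ground terms: a, f3(a, a, a), f3(f3(a, a, a), f3(a, a, a), f3(a, a, a)), ...
So the Herbrand universe is infinite.

infinite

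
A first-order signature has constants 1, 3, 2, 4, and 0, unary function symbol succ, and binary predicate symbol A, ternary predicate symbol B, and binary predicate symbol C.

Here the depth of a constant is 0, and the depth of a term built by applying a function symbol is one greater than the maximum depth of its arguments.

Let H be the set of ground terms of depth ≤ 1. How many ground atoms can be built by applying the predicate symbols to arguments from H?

First count ground terms of depth ≤ 1.
Write N_k for the number of ground terms of depth ≤ k. A term of depth ≤ k is either a constant or a function symbol applied to arguments of depth ≤ k−1, so N_k = 5 + N_{k-1}.
N_0 = 5
N_1 = 5 + 5 = 10
So |H| = 10.
A ground atom is a predicate applied to a tuple of terms from H, so the count is the sum over predicates of |H|^arity:
  A: 10^2 = 100;  B: 10^3 = 1000;  C: 10^2 = 100
Total ground atoms: 100 + 1000 + 100 = 1200.

1200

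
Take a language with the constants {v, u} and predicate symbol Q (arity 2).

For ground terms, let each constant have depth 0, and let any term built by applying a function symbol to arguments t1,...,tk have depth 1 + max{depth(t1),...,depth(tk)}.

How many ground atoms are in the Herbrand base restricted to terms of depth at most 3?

4

First count ground terms of depth ≤ 3.
With no function symbols every ground term is a constant, so there are exactly 2 ground terms at every depth bound.
N_0 = 2
N_1 = 2
N_2 = 2
N_3 = 2
Explicitly: v, u.
So |H| = 2.
For each predicate symbol, the number of ground atoms is |H| raised to its arity; summing:
  Q: 2^2 = 4
Total ground atoms: 4.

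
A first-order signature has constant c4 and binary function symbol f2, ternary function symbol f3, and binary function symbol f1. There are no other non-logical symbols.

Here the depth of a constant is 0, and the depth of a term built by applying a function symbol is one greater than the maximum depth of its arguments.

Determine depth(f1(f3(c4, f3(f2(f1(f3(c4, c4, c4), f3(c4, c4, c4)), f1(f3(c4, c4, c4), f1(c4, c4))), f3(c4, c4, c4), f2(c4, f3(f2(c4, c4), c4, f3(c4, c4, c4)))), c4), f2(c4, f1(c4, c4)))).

6

depth(f3(c4, c4, c4)) = 1 + max(0, 0, 0) = 1
depth(f1(f3(c4, c4, c4), f3(c4, c4, c4))) = 1 + max(1, 1) = 2
depth(f1(c4, c4)) = 1 + max(0, 0) = 1
depth(f1(f3(c4, c4, c4), f1(c4, c4))) = 1 + max(1, 1) = 2
depth(f2(f1(f3(c4, c4, c4), f3(c4, c4, c4)), f1(f3(c4, c4, c4), f1(c4, c4)))) = 1 + max(2, 2) = 3
depth(f2(c4, c4)) = 1 + max(0, 0) = 1
depth(f3(f2(c4, c4), c4, f3(c4, c4, c4))) = 1 + max(1, 0, 1) = 2
depth(f2(c4, f3(f2(c4, c4), c4, f3(c4, c4, c4)))) = 1 + max(0, 2) = 3
depth(f3(f2(f1(f3(c4, c4, c4), f3(c4, c4, c4)), f1(f3(c4, c4, c4), f1(c4, c4))), f3(c4, c4, c4), f2(c4, f3(f2(c4, c4), c4, f3(c4, c4, c4))))) = 1 + max(3, 1, 3) = 4
depth(f3(c4, f3(f2(f1(f3(c4, c4, c4), f3(c4, c4, c4)), f1(f3(c4, c4, c4), f1(c4, c4))), f3(c4, c4, c4), f2(c4, f3(f2(c4, c4), c4, f3(c4, c4, c4)))), c4)) = 1 + max(0, 4, 0) = 5
depth(f2(c4, f1(c4, c4))) = 1 + max(0, 1) = 2
depth(f1(f3(c4, f3(f2(f1(f3(c4, c4, c4), f3(c4, c4, c4)), f1(f3(c4, c4, c4), f1(c4, c4))), f3(c4, c4, c4), f2(c4, f3(f2(c4, c4), c4, f3(c4, c4, c4)))), c4), f2(c4, f1(c4, c4)))) = 1 + max(5, 2) = 6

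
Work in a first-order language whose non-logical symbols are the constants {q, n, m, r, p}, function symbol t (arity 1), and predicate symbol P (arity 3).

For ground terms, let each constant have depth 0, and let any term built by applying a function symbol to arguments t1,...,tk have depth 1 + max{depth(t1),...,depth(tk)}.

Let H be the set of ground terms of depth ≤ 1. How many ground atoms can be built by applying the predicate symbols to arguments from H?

1000

First count ground terms of depth ≤ 1.
If N_k denotes the number of depth-≤k ground terms, the 5 constants give N_0 = 5, and each function symbol of arity r contributes N_{k-1}^r new terms at level k: N_k = 5 + N_{k-1}.
N_0 = 5
N_1 = 5 + 5 = 10
So |H| = 10.
A ground atom is a predicate applied to a tuple of terms from H, so the count is the sum over predicates of |H|^arity:
  P: 10^3 = 1000
Total ground atoms: 1000.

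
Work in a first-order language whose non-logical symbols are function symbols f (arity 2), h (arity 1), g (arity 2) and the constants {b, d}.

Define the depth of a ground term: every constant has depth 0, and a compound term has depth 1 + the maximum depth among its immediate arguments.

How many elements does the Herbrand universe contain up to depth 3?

Let N_k = |{terms of depth ≤ k}|. Then N_0 = 2 and N_k = 2 + N_{k-1}^2 + N_{k-1} + N_{k-1}^2 for k ≥ 1 (one summand per function symbol, arity giving the exponent).
N_0 = 2
N_1 = 2 + 2^2 + 2 + 2^2 = 12
N_2 = 2 + 12^2 + 12 + 12^2 = 302
N_3 = 2 + 302^2 + 302 + 302^2 = 182712

182712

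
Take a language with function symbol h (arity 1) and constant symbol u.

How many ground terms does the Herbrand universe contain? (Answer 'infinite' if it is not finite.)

The signature has at least one function symbol (h, arity 1) and at least one constant (u).
Iterating h gives infinitely many distinct ground terms: u, h(u), h(h(u)), ...
So the Herbrand universe is infinite.

infinite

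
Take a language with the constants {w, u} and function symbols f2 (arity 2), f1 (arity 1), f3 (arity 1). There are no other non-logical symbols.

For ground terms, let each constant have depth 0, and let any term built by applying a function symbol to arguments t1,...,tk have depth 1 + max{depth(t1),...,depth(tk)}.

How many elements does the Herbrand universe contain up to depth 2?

122

Let N_k count ground terms of depth at most k. Each non-constant term of depth ≤ k is some function symbol applied to depth-≤(k−1) arguments, giving N_k = 2 + N_{k-1}^2 + N_{k-1} + N_{k-1}.
N_0 = 2
N_1 = 2 + 2^2 + 2 + 2 = 10
N_2 = 2 + 10^2 + 10 + 10 = 122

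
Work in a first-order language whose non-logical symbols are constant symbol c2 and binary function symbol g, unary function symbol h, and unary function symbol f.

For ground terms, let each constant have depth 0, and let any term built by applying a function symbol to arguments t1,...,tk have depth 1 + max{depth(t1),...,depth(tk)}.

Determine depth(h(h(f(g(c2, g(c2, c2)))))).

depth(g(c2, c2)) = 1 + max(0, 0) = 1
depth(g(c2, g(c2, c2))) = 1 + max(0, 1) = 2
depth(f(g(c2, g(c2, c2)))) = 1 + depth(g(c2, g(c2, c2))) = 1 + 2 = 3
depth(h(f(g(c2, g(c2, c2))))) = 1 + depth(f(g(c2, g(c2, c2)))) = 1 + 3 = 4
depth(h(h(f(g(c2, g(c2, c2)))))) = 1 + depth(h(f(g(c2, g(c2, c2))))) = 1 + 4 = 5

5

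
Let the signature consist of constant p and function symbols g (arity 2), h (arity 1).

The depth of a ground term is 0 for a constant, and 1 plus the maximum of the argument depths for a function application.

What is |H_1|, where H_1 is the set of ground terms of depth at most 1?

3

Let N_k count ground terms of depth at most k. Each non-constant term of depth ≤ k is some function symbol applied to depth-≤(k−1) arguments, giving N_k = 1 + N_{k-1}^2 + N_{k-1}.
N_0 = 1
N_1 = 1 + 1^2 + 1 = 3
Explicitly: p, g(p, p), h(p).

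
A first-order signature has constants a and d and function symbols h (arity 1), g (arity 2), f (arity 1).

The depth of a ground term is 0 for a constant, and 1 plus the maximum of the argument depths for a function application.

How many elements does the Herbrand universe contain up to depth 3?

Let N_k = |{terms of depth ≤ k}|. Then N_0 = 2 and N_k = 2 + N_{k-1} + N_{k-1}^2 + N_{k-1} for k ≥ 1 (one summand per function symbol, arity giving the exponent).
N_0 = 2
N_1 = 2 + 2 + 2^2 + 2 = 10
N_2 = 2 + 10 + 10^2 + 10 = 122
N_3 = 2 + 122 + 122^2 + 122 = 15130

15130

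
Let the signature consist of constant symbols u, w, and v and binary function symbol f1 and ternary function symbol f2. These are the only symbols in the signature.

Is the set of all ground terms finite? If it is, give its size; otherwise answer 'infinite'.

infinite

The signature has at least one function symbol (f1, arity 2) and at least one constant (u).
Iterating f1 gives infinitely many distinct ground terms: u, f1(u, u), f1(f1(u, u), f1(u, u)), ...
So the Herbrand universe is infinite.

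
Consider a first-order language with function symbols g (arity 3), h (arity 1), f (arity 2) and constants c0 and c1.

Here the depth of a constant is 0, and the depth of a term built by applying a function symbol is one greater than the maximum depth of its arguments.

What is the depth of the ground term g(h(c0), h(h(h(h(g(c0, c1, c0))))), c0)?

6

depth(h(c0)) = 1 + depth(c0) = 1 + 0 = 1
depth(g(c0, c1, c0)) = 1 + max(0, 0, 0) = 1
depth(h(g(c0, c1, c0))) = 1 + depth(g(c0, c1, c0)) = 1 + 1 = 2
depth(h(h(g(c0, c1, c0)))) = 1 + depth(h(g(c0, c1, c0))) = 1 + 2 = 3
depth(h(h(h(g(c0, c1, c0))))) = 1 + depth(h(h(g(c0, c1, c0)))) = 1 + 3 = 4
depth(h(h(h(h(g(c0, c1, c0)))))) = 1 + depth(h(h(h(g(c0, c1, c0))))) = 1 + 4 = 5
depth(g(h(c0), h(h(h(h(g(c0, c1, c0))))), c0)) = 1 + max(1, 5, 0) = 6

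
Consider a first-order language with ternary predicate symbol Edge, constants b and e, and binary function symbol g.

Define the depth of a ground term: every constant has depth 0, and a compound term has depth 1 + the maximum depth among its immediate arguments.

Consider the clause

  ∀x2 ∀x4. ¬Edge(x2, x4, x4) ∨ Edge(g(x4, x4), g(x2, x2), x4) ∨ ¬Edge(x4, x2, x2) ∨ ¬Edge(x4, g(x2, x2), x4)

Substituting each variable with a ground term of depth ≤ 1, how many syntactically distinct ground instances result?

Ground terms of depth ≤ 1:
  Let N_k = |{terms of depth ≤ k}|. Then N_0 = 2 and N_k = 2 + N_{k-1}^2 for k ≥ 1 (one summand per function symbol, arity giving the exponent).
  N_0 = 2
  N_1 = 2 + 2^2 = 6
  Explicitly: b, e, g(b, b), g(b, e), g(e, b), g(e, e).
So there are 6 ground terms available for substitution.
The clause has 2 distinct variables (x2, x4), each appearing in the body. In the free term algebra distinct substitutions yield syntactically distinct ground instances.
Number of ground instances = 6^2 = 36.

36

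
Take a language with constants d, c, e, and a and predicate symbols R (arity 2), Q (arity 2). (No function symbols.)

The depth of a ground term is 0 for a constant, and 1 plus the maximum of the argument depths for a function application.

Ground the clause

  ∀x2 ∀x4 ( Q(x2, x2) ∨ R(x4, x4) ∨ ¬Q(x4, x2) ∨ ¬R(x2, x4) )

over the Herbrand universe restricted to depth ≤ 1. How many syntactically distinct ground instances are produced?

Ground terms of depth ≤ 1:
  With no function symbols every ground term is a constant, so there are exactly 4 ground terms at every depth bound.
  N_0 = 4
  N_1 = 4
  Explicitly: d, c, e, a.
So there are 4 ground terms available for substitution.
Each of x2, x4 ranges independently over the available ground terms, and distinct assignments produce distinct instances.
Number of ground instances = 4^2 = 16.

16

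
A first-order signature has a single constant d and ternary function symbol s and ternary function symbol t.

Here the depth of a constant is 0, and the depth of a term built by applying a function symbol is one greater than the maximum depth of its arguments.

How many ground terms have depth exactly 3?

332696

If N_k denotes the number of depth-≤k ground terms, the 1 constant gives N_0 = 1, and each function symbol of arity r contributes N_{k-1}^r new terms at level k: N_k = 1 + N_{k-1}^3 + N_{k-1}^3.
N_0 = 1
N_1 = 1 + 1^3 + 1^3 = 3
N_2 = 1 + 3^3 + 3^3 = 55
N_3 = 1 + 55^3 + 55^3 = 332751
Terms of depth exactly 3: N_3 − N_2 = 332751 − 55 = 332696.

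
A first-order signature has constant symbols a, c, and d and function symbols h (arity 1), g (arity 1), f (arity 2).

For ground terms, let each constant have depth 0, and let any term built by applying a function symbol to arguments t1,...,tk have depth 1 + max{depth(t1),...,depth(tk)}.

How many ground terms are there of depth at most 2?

363

Count level by level. With function symbols h/1, g/1, f/2, the terms of depth ≤ k are the 3 constants together with each function applied to depth-≤(k−1) tuples, so N_k = 3 + N_{k-1} + N_{k-1} + N_{k-1}^2.
N_0 = 3
N_1 = 3 + 3 + 3 + 3^2 = 18
N_2 = 3 + 18 + 18 + 18^2 = 363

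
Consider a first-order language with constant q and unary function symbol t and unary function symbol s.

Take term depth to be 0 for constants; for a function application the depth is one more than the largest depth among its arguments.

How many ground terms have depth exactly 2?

Write N_k for the number of ground terms of depth ≤ k. A term of depth ≤ k is either a constant or a function symbol applied to arguments of depth ≤ k−1, so N_k = 1 + N_{k-1} + N_{k-1}.
N_0 = 1
N_1 = 1 + 1 + 1 = 3
N_2 = 1 + 3 + 3 = 7
Terms of depth exactly 2: N_2 − N_1 = 7 − 3 = 4.

4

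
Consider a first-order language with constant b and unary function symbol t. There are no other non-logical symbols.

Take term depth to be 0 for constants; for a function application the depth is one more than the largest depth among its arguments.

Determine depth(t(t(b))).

2

depth(t(b)) = 1 + depth(b) = 1 + 0 = 1
depth(t(t(b))) = 1 + depth(t(b)) = 1 + 1 = 2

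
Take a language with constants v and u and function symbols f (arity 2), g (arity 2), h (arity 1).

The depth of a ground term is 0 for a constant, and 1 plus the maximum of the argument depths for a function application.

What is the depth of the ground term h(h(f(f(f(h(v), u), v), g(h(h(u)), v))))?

6

depth(h(v)) = 1 + depth(v) = 1 + 0 = 1
depth(f(h(v), u)) = 1 + max(1, 0) = 2
depth(f(f(h(v), u), v)) = 1 + max(2, 0) = 3
depth(h(u)) = 1 + depth(u) = 1 + 0 = 1
depth(h(h(u))) = 1 + depth(h(u)) = 1 + 1 = 2
depth(g(h(h(u)), v)) = 1 + max(2, 0) = 3
depth(f(f(f(h(v), u), v), g(h(h(u)), v))) = 1 + max(3, 3) = 4
depth(h(f(f(f(h(v), u), v), g(h(h(u)), v)))) = 1 + depth(f(f(f(h(v), u), v), g(h(h(u)), v))) = 1 + 4 = 5
depth(h(h(f(f(f(h(v), u), v), g(h(h(u)), v))))) = 1 + depth(h(f(f(f(h(v), u), v), g(h(h(u)), v)))) = 1 + 5 = 6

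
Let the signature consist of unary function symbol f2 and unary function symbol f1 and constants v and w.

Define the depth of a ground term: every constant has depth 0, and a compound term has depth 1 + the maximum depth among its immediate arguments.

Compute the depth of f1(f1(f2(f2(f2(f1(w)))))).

depth(f1(w)) = 1 + depth(w) = 1 + 0 = 1
depth(f2(f1(w))) = 1 + depth(f1(w)) = 1 + 1 = 2
depth(f2(f2(f1(w)))) = 1 + depth(f2(f1(w))) = 1 + 2 = 3
depth(f2(f2(f2(f1(w))))) = 1 + depth(f2(f2(f1(w)))) = 1 + 3 = 4
depth(f1(f2(f2(f2(f1(w)))))) = 1 + depth(f2(f2(f2(f1(w))))) = 1 + 4 = 5
depth(f1(f1(f2(f2(f2(f1(w))))))) = 1 + depth(f1(f2(f2(f2(f1(w)))))) = 1 + 5 = 6

6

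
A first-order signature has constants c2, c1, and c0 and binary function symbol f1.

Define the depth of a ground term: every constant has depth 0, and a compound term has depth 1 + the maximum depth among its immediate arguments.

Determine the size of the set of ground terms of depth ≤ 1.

12

Write N_k for the number of ground terms of depth ≤ k. A term of depth ≤ k is either a constant or a function symbol applied to arguments of depth ≤ k−1, so N_k = 3 + N_{k-1}^2.
N_0 = 3
N_1 = 3 + 3^2 = 12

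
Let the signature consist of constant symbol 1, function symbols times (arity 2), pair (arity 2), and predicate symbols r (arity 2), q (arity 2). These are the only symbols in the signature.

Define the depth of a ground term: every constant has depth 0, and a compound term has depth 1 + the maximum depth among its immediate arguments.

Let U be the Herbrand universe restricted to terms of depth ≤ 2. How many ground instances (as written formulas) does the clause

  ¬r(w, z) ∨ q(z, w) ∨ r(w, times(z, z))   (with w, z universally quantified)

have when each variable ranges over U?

Ground terms of depth ≤ 2:
  Write N_k for the number of ground terms of depth ≤ k. A term of depth ≤ k is either a constant or a function symbol applied to arguments of depth ≤ k−1, so N_k = 1 + N_{k-1}^2 + N_{k-1}^2.
  N_0 = 1
  N_1 = 1 + 1^2 + 1^2 = 3
  N_2 = 1 + 3^2 + 3^2 = 19
So there are 19 ground terms available for substitution.
There are 2 variables to instantiate (w, z), each occurring in at least one literal, so different choices give different ground instances.
Number of ground instances = 19^2 = 361.

361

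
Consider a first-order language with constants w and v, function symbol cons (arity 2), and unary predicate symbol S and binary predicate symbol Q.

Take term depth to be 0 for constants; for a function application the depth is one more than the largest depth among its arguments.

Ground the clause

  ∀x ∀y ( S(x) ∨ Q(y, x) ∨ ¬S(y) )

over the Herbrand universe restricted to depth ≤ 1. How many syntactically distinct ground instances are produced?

36

Ground terms of depth ≤ 1:
  Let N_k = |{terms of depth ≤ k}|. Then N_0 = 2 and N_k = 2 + N_{k-1}^2 for k ≥ 1 (one summand per function symbol, arity giving the exponent).
  N_0 = 2
  N_1 = 2 + 2^2 = 6
  Explicitly: w, v, cons(w, w), cons(w, v), cons(v, w), cons(v, v).
So there are 6 ground terms available for substitution.
The clause has 2 distinct variables (x, y), each appearing in the body. In the free term algebra distinct substitutions yield syntactically distinct ground instances.
Number of ground instances = 6^2 = 36.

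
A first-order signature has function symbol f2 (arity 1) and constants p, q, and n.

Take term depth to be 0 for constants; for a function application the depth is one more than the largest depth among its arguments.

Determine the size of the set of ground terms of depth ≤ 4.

15

Write N_k for the number of ground terms of depth ≤ k. A term of depth ≤ k is either a constant or a function symbol applied to arguments of depth ≤ k−1, so N_k = 3 + N_{k-1}.
N_0 = 3
N_1 = 3 + 3 = 6
N_2 = 3 + 6 = 9
N_3 = 3 + 9 = 12
N_4 = 3 + 12 = 15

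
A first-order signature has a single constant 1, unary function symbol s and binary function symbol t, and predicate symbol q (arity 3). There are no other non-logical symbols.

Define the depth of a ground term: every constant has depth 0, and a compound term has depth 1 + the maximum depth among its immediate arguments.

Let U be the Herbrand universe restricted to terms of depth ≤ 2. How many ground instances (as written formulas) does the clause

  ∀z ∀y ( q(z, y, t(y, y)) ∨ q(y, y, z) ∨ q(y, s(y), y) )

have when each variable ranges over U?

169

Ground terms of depth ≤ 2:
  Write N_k for the number of ground terms of depth ≤ k. A term of depth ≤ k is either a constant or a function symbol applied to arguments of depth ≤ k−1, so N_k = 1 + N_{k-1} + N_{k-1}^2.
  N_0 = 1
  N_1 = 1 + 1 + 1^2 = 3
  N_2 = 1 + 3 + 3^2 = 13
So there are 13 ground terms available for substitution.
The clause has 2 distinct variables (z, y), each appearing in the body. In the free term algebra distinct substitutions yield syntactically distinct ground instances.
Number of ground instances = 13^2 = 169.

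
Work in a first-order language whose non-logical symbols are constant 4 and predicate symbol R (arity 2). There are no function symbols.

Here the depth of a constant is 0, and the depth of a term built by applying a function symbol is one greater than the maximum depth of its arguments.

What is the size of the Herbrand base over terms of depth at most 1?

1

First count ground terms of depth ≤ 1.
With no function symbols every ground term is a constant, so there is exactly 1 ground term at every depth bound.
N_0 = 1
N_1 = 1
So |H| = 1.
Ground atoms are formed by filling each argument slot of a predicate with a term from H, so an r-ary predicate gives |H|^r atoms:
  R: 1^2 = 1
Total ground atoms: 1.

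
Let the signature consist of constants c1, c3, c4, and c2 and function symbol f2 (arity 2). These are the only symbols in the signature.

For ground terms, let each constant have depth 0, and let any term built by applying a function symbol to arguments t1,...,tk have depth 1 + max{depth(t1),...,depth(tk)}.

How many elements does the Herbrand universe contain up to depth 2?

Let N_k = |{terms of depth ≤ k}|. Then N_0 = 4 and N_k = 4 + N_{k-1}^2 for k ≥ 1 (one summand per function symbol, arity giving the exponent).
N_0 = 4
N_1 = 4 + 4^2 = 20
N_2 = 4 + 20^2 = 404

404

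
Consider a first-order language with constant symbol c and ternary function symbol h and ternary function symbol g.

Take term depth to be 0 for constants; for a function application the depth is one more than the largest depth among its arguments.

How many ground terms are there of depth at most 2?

55

Count level by level. With function symbols h/3, g/3, the terms of depth ≤ k are the 1 constant together with each function applied to depth-≤(k−1) tuples, so N_k = 1 + N_{k-1}^3 + N_{k-1}^3.
N_0 = 1
N_1 = 1 + 1^3 + 1^3 = 3
N_2 = 1 + 3^3 + 3^3 = 55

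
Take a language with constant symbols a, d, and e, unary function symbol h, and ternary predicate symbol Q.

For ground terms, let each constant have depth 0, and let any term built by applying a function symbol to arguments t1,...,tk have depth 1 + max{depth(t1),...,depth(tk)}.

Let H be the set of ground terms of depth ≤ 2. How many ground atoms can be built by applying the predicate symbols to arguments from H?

First count ground terms of depth ≤ 2.
If N_k denotes the number of depth-≤k ground terms, the 3 constants give N_0 = 3, and each function symbol of arity r contributes N_{k-1}^r new terms at level k: N_k = 3 + N_{k-1}.
N_0 = 3
N_1 = 3 + 3 = 6
N_2 = 3 + 6 = 9
Explicitly: a, d, e, h(a), h(d), h(e), h(h(a)), h(h(d)), h(h(e)).
So |H| = 9.
For each predicate symbol, the number of ground atoms is |H| raised to its arity; summing:
  Q: 9^3 = 729
Total ground atoms: 729.

729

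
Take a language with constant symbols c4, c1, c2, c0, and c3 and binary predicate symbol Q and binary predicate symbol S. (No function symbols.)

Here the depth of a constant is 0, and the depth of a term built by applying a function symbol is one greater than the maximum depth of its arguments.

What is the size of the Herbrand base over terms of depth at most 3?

First count ground terms of depth ≤ 3.
With no function symbols every ground term is a constant, so there are exactly 5 ground terms at every depth bound.
N_0 = 5
N_1 = 5
N_2 = 5
N_3 = 5
So |H| = 5.
For each predicate symbol, the number of ground atoms is |H| raised to its arity; summing:
  Q: 5^2 = 25;  S: 5^2 = 25
Total ground atoms: 25 + 25 = 50.

50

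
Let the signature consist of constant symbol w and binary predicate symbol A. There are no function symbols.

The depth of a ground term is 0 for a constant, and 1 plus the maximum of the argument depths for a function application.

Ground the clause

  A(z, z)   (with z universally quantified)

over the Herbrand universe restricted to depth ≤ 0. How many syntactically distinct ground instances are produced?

1

Ground terms of depth ≤ 0:
  With no function symbols every ground term is a constant, so there is exactly 1 ground term at every depth bound.
  N_0 = 1
  Explicitly: w.
So there is exactly 1 ground term available for substitution.
There is 1 variable to instantiate (z),  occurring in at least one literal, so different choices give different ground instances.
Number of ground instances = 1.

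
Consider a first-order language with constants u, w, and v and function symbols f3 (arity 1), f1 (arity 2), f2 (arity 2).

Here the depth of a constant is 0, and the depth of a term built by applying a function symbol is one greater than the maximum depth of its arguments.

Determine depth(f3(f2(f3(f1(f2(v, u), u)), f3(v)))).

depth(f2(v, u)) = 1 + max(0, 0) = 1
depth(f1(f2(v, u), u)) = 1 + max(1, 0) = 2
depth(f3(f1(f2(v, u), u))) = 1 + depth(f1(f2(v, u), u)) = 1 + 2 = 3
depth(f3(v)) = 1 + depth(v) = 1 + 0 = 1
depth(f2(f3(f1(f2(v, u), u)), f3(v))) = 1 + max(3, 1) = 4
depth(f3(f2(f3(f1(f2(v, u), u)), f3(v)))) = 1 + depth(f2(f3(f1(f2(v, u), u)), f3(v))) = 1 + 4 = 5

5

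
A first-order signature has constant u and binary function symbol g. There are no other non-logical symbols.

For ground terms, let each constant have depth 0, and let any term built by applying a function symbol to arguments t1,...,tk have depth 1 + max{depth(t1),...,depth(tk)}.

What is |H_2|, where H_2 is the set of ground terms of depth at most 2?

5

Count level by level. With function symbols g/2, the terms of depth ≤ k are the 1 constant together with each function applied to depth-≤(k−1) tuples, so N_k = 1 + N_{k-1}^2.
N_0 = 1
N_1 = 1 + 1^2 = 2
N_2 = 1 + 2^2 = 5
Explicitly: u, g(u, u), g(u, g(u, u)), g(g(u, u), u), g(g(u, u), g(u, u)).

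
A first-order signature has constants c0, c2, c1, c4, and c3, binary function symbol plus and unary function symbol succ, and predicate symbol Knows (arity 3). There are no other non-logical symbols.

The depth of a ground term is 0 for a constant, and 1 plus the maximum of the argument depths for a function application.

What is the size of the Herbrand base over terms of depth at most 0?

First count ground terms of depth ≤ 0.
If N_k denotes the number of depth-≤k ground terms, the 5 constants give N_0 = 5, and each function symbol of arity r contributes N_{k-1}^r new terms at level k: N_k = 5 + N_{k-1}^2 + N_{k-1}.
N_0 = 5
So |H| = 5.
A ground atom is a predicate applied to a tuple of terms from H, so the count is the sum over predicates of |H|^arity:
  Knows: 5^3 = 125
Total ground atoms: 125.

125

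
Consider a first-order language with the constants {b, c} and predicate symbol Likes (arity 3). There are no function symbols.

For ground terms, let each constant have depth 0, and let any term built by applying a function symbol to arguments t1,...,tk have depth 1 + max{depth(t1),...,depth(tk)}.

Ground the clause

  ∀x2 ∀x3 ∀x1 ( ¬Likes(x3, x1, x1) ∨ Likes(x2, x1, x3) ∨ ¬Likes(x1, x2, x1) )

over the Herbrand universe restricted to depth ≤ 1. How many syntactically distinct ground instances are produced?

8

Ground terms of depth ≤ 1:
  With no function symbols every ground term is a constant, so there are exactly 2 ground terms at every depth bound.
  N_0 = 2
  N_1 = 2
  Explicitly: b, c.
So there are 2 ground terms available for substitution.
There are 3 variables to instantiate (x2, x3, x1), each occurring in at least one literal, so different choices give different ground instances.
Number of ground instances = 2^3 = 8.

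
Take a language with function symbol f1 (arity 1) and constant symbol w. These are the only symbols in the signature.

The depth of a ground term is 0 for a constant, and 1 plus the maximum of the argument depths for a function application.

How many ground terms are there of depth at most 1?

2

Let N_k count ground terms of depth at most k. Each non-constant term of depth ≤ k is some function symbol applied to depth-≤(k−1) arguments, giving N_k = 1 + N_{k-1}.
N_0 = 1
N_1 = 1 + 1 = 2
Explicitly: w, f1(w).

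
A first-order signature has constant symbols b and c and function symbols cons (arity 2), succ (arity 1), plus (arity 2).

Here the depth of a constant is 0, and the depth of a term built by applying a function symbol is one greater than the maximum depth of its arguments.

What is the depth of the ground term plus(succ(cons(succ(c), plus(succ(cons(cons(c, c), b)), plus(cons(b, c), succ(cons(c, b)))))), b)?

7

depth(succ(c)) = 1 + depth(c) = 1 + 0 = 1
depth(cons(c, c)) = 1 + max(0, 0) = 1
depth(cons(cons(c, c), b)) = 1 + max(1, 0) = 2
depth(succ(cons(cons(c, c), b))) = 1 + depth(cons(cons(c, c), b)) = 1 + 2 = 3
depth(cons(b, c)) = 1 + max(0, 0) = 1
depth(cons(c, b)) = 1 + max(0, 0) = 1
depth(succ(cons(c, b))) = 1 + depth(cons(c, b)) = 1 + 1 = 2
depth(plus(cons(b, c), succ(cons(c, b)))) = 1 + max(1, 2) = 3
depth(plus(succ(cons(cons(c, c), b)), plus(cons(b, c), succ(cons(c, b))))) = 1 + max(3, 3) = 4
depth(cons(succ(c), plus(succ(cons(cons(c, c), b)), plus(cons(b, c), succ(cons(c, b)))))) = 1 + max(1, 4) = 5
depth(succ(cons(succ(c), plus(succ(cons(cons(c, c), b)), plus(cons(b, c), succ(cons(c, b))))))) = 1 + depth(cons(succ(c), plus(succ(cons(cons(c, c), b)), plus(cons(b, c), succ(cons(c, b)))))) = 1 + 5 = 6
depth(plus(succ(cons(succ(c), plus(succ(cons(cons(c, c), b)), plus(cons(b, c), succ(cons(c, b)))))), b)) = 1 + max(6, 0) = 7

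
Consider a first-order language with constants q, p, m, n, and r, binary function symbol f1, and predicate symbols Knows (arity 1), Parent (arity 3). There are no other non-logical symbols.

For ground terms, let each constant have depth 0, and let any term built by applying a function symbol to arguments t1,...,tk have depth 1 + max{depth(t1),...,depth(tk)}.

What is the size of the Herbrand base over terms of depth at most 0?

130

First count ground terms of depth ≤ 0.
Let N_k = |{terms of depth ≤ k}|. Then N_0 = 5 and N_k = 5 + N_{k-1}^2 for k ≥ 1 (one summand per function symbol, arity giving the exponent).
N_0 = 5
So |H| = 5.
Ground atoms are formed by filling each argument slot of a predicate with a term from H, so an r-ary predicate gives |H|^r atoms:
  Knows: 5;  Parent: 5^3 = 125
Total ground atoms: 5 + 125 = 130.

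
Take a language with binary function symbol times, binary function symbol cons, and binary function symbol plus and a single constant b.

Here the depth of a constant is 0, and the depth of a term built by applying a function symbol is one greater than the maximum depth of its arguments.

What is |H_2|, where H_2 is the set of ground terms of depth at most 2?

49

Let N_k = |{terms of depth ≤ k}|. Then N_0 = 1 and N_k = 1 + N_{k-1}^2 + N_{k-1}^2 + N_{k-1}^2 for k ≥ 1 (one summand per function symbol, arity giving the exponent).
N_0 = 1
N_1 = 1 + 1^2 + 1^2 + 1^2 = 4
N_2 = 1 + 4^2 + 4^2 + 4^2 = 49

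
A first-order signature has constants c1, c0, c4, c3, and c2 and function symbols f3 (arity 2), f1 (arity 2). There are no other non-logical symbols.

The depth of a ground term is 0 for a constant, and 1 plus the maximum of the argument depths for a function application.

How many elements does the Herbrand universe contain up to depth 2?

6055

Let N_k count ground terms of depth at most k. Each non-constant term of depth ≤ k is some function symbol applied to depth-≤(k−1) arguments, giving N_k = 5 + N_{k-1}^2 + N_{k-1}^2.
N_0 = 5
N_1 = 5 + 5^2 + 5^2 = 55
N_2 = 5 + 55^2 + 55^2 = 6055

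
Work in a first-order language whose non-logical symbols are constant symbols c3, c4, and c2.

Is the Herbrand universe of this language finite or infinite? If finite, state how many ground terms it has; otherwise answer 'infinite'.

There are no function symbols, so every ground term is one of the 3 constants.
The Herbrand universe is {c3, c4, c2}, which is finite with 3 elements.

3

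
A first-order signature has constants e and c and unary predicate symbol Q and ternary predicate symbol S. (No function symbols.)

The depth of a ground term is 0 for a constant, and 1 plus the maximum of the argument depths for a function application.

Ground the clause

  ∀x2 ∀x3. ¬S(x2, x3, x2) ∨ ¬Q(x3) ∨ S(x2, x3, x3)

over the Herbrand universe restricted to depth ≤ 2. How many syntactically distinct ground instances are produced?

4

Ground terms of depth ≤ 2:
  With no function symbols every ground term is a constant, so there are exactly 2 ground terms at every depth bound.
  N_0 = 2
  N_1 = 2
  N_2 = 2
  Explicitly: e, c.
So there are 2 ground terms available for substitution.
The body mentions every one of the 2 quantified variables; since ground terms form a free algebra, no two substitutions collapse to the same formula.
Number of ground instances = 2^2 = 4.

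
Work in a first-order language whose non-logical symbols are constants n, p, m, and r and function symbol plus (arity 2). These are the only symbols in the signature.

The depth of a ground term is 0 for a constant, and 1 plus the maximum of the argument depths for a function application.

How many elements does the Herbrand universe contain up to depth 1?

20

If N_k denotes the number of depth-≤k ground terms, the 4 constants give N_0 = 4, and each function symbol of arity r contributes N_{k-1}^r new terms at level k: N_k = 4 + N_{k-1}^2.
N_0 = 4
N_1 = 4 + 4^2 = 20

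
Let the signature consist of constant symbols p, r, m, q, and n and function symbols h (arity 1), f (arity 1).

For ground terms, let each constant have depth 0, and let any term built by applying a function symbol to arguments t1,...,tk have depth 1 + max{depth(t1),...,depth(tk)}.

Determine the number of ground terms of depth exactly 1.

10

Let N_k count ground terms of depth at most k. Each non-constant term of depth ≤ k is some function symbol applied to depth-≤(k−1) arguments, giving N_k = 5 + N_{k-1} + N_{k-1}.
N_0 = 5
N_1 = 5 + 5 + 5 = 15
Terms of depth exactly 1: N_1 − N_0 = 15 − 5 = 10.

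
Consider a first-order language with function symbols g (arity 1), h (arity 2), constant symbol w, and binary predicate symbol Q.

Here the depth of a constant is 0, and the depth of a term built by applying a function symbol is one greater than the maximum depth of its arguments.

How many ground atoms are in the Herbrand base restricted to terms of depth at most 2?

169

First count ground terms of depth ≤ 2.
Let N_k = |{terms of depth ≤ k}|. Then N_0 = 1 and N_k = 1 + N_{k-1} + N_{k-1}^2 for k ≥ 1 (one summand per function symbol, arity giving the exponent).
N_0 = 1
N_1 = 1 + 1 + 1^2 = 3
N_2 = 1 + 3 + 3^2 = 13
So |H| = 13.
A ground atom is a predicate applied to a tuple of terms from H, so the count is the sum over predicates of |H|^arity:
  Q: 13^2 = 169
Total ground atoms: 169.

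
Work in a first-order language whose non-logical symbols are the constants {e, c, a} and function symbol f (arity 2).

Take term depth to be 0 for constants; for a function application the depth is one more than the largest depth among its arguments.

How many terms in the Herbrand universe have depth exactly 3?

Let N_k = |{terms of depth ≤ k}|. Then N_0 = 3 and N_k = 3 + N_{k-1}^2 for k ≥ 1 (one summand per function symbol, arity giving the exponent).
N_0 = 3
N_1 = 3 + 3^2 = 12
N_2 = 3 + 12^2 = 147
N_3 = 3 + 147^2 = 21612
Terms of depth exactly 3: N_3 − N_2 = 21612 − 147 = 21465.

21465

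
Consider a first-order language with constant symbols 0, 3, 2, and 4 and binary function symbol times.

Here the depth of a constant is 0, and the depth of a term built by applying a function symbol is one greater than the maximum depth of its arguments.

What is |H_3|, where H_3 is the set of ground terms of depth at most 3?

163220

Write N_k for the number of ground terms of depth ≤ k. A term of depth ≤ k is either a constant or a function symbol applied to arguments of depth ≤ k−1, so N_k = 4 + N_{k-1}^2.
N_0 = 4
N_1 = 4 + 4^2 = 20
N_2 = 4 + 20^2 = 404
N_3 = 4 + 404^2 = 163220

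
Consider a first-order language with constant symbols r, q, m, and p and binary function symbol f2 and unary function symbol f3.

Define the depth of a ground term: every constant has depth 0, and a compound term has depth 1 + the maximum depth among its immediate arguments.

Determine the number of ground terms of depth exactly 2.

Let N_k = |{terms of depth ≤ k}|. Then N_0 = 4 and N_k = 4 + N_{k-1}^2 + N_{k-1} for k ≥ 1 (one summand per function symbol, arity giving the exponent).
N_0 = 4
N_1 = 4 + 4^2 + 4 = 24
N_2 = 4 + 24^2 + 24 = 604
Terms of depth exactly 2: N_2 − N_1 = 604 − 24 = 580.

580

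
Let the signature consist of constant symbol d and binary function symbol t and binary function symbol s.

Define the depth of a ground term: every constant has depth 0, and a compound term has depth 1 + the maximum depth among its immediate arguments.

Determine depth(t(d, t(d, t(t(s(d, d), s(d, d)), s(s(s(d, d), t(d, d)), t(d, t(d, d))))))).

depth(s(d, d)) = 1 + max(0, 0) = 1
depth(t(s(d, d), s(d, d))) = 1 + max(1, 1) = 2
depth(t(d, d)) = 1 + max(0, 0) = 1
depth(s(s(d, d), t(d, d))) = 1 + max(1, 1) = 2
depth(t(d, t(d, d))) = 1 + max(0, 1) = 2
depth(s(s(s(d, d), t(d, d)), t(d, t(d, d)))) = 1 + max(2, 2) = 3
depth(t(t(s(d, d), s(d, d)), s(s(s(d, d), t(d, d)), t(d, t(d, d))))) = 1 + max(2, 3) = 4
depth(t(d, t(t(s(d, d), s(d, d)), s(s(s(d, d), t(d, d)), t(d, t(d, d)))))) = 1 + max(0, 4) = 5
depth(t(d, t(d, t(t(s(d, d), s(d, d)), s(s(s(d, d), t(d, d)), t(d, t(d, d))))))) = 1 + max(0, 5) = 6

6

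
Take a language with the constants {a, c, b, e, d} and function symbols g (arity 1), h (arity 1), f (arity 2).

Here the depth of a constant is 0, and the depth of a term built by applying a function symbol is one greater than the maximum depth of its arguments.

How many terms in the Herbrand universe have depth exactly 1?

35

If N_k denotes the number of depth-≤k ground terms, the 5 constants give N_0 = 5, and each function symbol of arity r contributes N_{k-1}^r new terms at level k: N_k = 5 + N_{k-1} + N_{k-1} + N_{k-1}^2.
N_0 = 5
N_1 = 5 + 5 + 5 + 5^2 = 40
Terms of depth exactly 1: N_1 − N_0 = 40 − 5 = 35.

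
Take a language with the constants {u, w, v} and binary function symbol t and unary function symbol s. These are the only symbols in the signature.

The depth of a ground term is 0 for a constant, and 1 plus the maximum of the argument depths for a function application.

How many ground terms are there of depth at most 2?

243

Write N_k for the number of ground terms of depth ≤ k. A term of depth ≤ k is either a constant or a function symbol applied to arguments of depth ≤ k−1, so N_k = 3 + N_{k-1}^2 + N_{k-1}.
N_0 = 3
N_1 = 3 + 3^2 + 3 = 15
N_2 = 3 + 15^2 + 15 = 243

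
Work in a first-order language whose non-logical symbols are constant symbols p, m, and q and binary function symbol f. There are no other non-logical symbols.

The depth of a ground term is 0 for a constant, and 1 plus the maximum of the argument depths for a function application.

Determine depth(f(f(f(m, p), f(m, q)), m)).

3

depth(f(m, p)) = 1 + max(0, 0) = 1
depth(f(m, q)) = 1 + max(0, 0) = 1
depth(f(f(m, p), f(m, q))) = 1 + max(1, 1) = 2
depth(f(f(f(m, p), f(m, q)), m)) = 1 + max(2, 0) = 3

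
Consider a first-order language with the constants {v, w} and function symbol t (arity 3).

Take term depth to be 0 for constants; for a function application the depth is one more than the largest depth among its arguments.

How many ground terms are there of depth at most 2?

Let N_k = |{terms of depth ≤ k}|. Then N_0 = 2 and N_k = 2 + N_{k-1}^3 for k ≥ 1 (one summand per function symbol, arity giving the exponent).
N_0 = 2
N_1 = 2 + 2^3 = 10
N_2 = 2 + 10^3 = 1002

1002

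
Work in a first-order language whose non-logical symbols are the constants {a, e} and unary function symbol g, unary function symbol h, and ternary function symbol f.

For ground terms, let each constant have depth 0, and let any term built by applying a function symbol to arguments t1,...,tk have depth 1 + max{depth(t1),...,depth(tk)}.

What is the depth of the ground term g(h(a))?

2

depth(h(a)) = 1 + depth(a) = 1 + 0 = 1
depth(g(h(a))) = 1 + depth(h(a)) = 1 + 1 = 2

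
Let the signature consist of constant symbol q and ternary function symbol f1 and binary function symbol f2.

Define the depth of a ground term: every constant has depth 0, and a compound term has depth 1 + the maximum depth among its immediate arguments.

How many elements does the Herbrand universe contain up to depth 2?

37

Count level by level. With function symbols f1/3, f2/2, the terms of depth ≤ k are the 1 constant together with each function applied to depth-≤(k−1) tuples, so N_k = 1 + N_{k-1}^3 + N_{k-1}^2.
N_0 = 1
N_1 = 1 + 1^3 + 1^2 = 3
N_2 = 1 + 3^3 + 3^2 = 37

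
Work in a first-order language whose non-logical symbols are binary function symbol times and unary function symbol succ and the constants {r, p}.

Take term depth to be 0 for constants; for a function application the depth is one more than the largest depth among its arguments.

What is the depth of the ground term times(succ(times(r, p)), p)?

depth(times(r, p)) = 1 + max(0, 0) = 1
depth(succ(times(r, p))) = 1 + depth(times(r, p)) = 1 + 1 = 2
depth(times(succ(times(r, p)), p)) = 1 + max(2, 0) = 3

3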